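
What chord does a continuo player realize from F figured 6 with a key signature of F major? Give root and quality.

The figures 6 indicate a triad in first inversion.
In first inversion the root lies a sixth above the bass: a sixth above F in F major is D.
The chord tones are F, A, D, giving D minor.

D minor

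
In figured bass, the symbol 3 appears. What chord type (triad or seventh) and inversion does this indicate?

3 is shorthand for 5/3.
Intervals of 5/3 above the bass form a triad; the bass is the root, so this is root position.

triad, root position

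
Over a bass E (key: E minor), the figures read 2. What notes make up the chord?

The written figures 2 are shorthand for 6/4/2: the 6/4 are implied.
A second above E in this key is F#.
A fourth above E in this key is A.
A sixth above E in this key is C.
Together with the bass E, this spells F# half-diminished seventh in third inversion.

E, F#, A, C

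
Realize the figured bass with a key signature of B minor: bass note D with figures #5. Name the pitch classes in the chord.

D, F#, A#

The written figures #5 are shorthand for 5/3: the 3 is implied.
A third above D in this key is F#.
A fifth above D in this key is A, raised to A# by the sharp.
Together with the bass D, this spells D augmented in root position.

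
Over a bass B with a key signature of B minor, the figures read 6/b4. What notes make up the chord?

B, Eb, G

A fourth above B in this key is E, lowered to Eb by the flat.
A sixth above B in this key is G.
Together with the bass B, this spells Eb augmented in second inversion.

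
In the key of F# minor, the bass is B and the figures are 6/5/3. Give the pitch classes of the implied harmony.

B, D, F#, G#

A third above B in this key is D.
A fifth above B in this key is F#.
A sixth above B in this key is G#.
Together with the bass B, this spells G# half-diminished seventh in first inversion.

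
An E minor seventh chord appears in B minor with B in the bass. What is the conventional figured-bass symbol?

4/3

B is the fifth of E minor seventh, so the chord is in second inversion.
A seventh chord in second inversion is figured 6/4/3, conventionally abbreviated 4/3.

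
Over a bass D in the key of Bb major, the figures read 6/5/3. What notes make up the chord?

D, F, A, Bb

A third above D in this key is F.
A fifth above D in this key is A.
A sixth above D in this key is Bb.
Together with the bass D, this spells Bb major seventh in first inversion.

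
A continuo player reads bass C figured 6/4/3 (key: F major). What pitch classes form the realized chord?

C, E, F, A

A third above C in this key is E.
A fourth above C in this key is F.
A sixth above C in this key is A.
Together with the bass C, this spells F major seventh in second inversion.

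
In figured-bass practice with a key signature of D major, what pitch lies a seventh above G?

Counting 6 letter steps above G lands on F; in D major, that letter is F#.

F#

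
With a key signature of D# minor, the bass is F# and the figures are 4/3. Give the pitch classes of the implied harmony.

The written figures 4/3 are shorthand for 6/4/3: the 6 is implied.
A third above F# in this key is A#.
A fourth above F# in this key is B.
A sixth above F# in this key is D#.
Together with the bass F#, this spells B major seventh in second inversion.

F#, A#, B, D#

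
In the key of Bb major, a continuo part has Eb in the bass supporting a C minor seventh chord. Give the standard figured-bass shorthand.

Eb is the third of C minor seventh, so the chord is in first inversion.
A seventh chord in first inversion is figured 6/5/3, conventionally abbreviated 6/5.

6/5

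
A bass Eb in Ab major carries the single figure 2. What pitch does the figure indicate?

F

Counting 1 letter step above Eb lands on F; in Ab major, that letter is F.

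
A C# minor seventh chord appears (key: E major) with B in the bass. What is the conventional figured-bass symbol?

B is the seventh of C# minor seventh, so the chord is in third inversion.
A seventh chord in third inversion is figured 6/4/2, conventionally abbreviated 4/2.

4/2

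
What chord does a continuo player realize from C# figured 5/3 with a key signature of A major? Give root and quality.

C# minor

The figures 5/3 indicate a triad in root position.
In root position the bass is the root, so the root is C#.
The chord tones are C#, E, G#, giving C# minor.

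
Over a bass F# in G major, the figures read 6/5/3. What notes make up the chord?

A third above F# in this key is A.
A fifth above F# in this key is C.
A sixth above F# in this key is D.
Together with the bass F#, this spells D dominant seventh in first inversion.

F#, A, C, D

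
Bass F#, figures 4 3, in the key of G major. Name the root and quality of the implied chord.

B minor seventh

The figures 4 3 indicate a seventh chord in second inversion.
In second inversion the root lies a fourth above the bass: a fourth above F# in G major is B.
The chord tones are F#, A, B, D, giving B minor seventh.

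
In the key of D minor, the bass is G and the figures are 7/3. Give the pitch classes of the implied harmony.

The written figures 7/3 are shorthand for 7/5/3: the 5 is implied.
A third above G in this key is Bb.
A fifth above G in this key is D.
A seventh above G in this key is F.
Together with the bass G, this spells G minor seventh in root position.

G, Bb, D, F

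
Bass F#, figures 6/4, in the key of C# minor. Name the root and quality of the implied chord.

The figures 6/4 indicate a triad in second inversion.
In second inversion the root lies a fourth above the bass: a fourth above F# in C# minor is B.
The chord tones are F#, B, D#, giving B major.

B major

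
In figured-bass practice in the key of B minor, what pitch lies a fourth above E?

Counting 3 letter steps above E lands on A; in B minor, that letter is A.

A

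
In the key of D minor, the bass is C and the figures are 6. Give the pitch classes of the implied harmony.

The written figures 6 are shorthand for 6/3: the 3 is implied.
A third above C in this key is E.
A sixth above C in this key is A.
Together with the bass C, this spells A minor in first inversion.

C, E, A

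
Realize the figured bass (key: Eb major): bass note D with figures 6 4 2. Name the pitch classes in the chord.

D, Eb, G, Bb

A second above D in this key is Eb.
A fourth above D in this key is G.
A sixth above D in this key is Bb.
Together with the bass D, this spells Eb major seventh in third inversion.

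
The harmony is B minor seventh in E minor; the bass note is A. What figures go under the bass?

4/2

A is the seventh of B minor seventh, so the chord is in third inversion.
A seventh chord in third inversion is figured 6/4/2, conventionally abbreviated 4/2.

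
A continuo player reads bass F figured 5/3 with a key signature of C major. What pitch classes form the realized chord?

A third above F in this key is A.
A fifth above F in this key is C.
Together with the bass F, this spells F major in root position.

F, A, C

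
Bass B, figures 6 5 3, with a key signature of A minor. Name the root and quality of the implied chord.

The figures 6 5 3 indicate a seventh chord in first inversion.
In first inversion the root lies a sixth above the bass: a sixth above B in A minor is G.
The chord tones are B, D, F, G, giving G dominant seventh.

G dominant seventh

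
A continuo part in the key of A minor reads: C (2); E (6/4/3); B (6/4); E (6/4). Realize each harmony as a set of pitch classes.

C (6/4/2): C, D, F, A.
E (6/4/3): E, G, A, C.
B (6/4): B, E, G.
E (6/4): E, A, C.

C, D, F, A | E, G, A, C | B, E, G | E, A, C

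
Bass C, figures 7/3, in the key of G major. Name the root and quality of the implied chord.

The figures 7/3 indicate a seventh chord in root position.
In root position the bass is the root, so the root is C.
The chord tones are C, E, G, B, giving C major seventh.

C major seventh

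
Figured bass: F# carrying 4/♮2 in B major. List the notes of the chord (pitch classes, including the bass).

F#, G, B, D#

The written figures 4/♮2 are shorthand for 6/4/2: the 6 is implied.
A second above F# in this key is G#, made natural (G) by the ♮ figure.
A fourth above F# in this key is B.
A sixth above F# in this key is D#.
Together with the bass F#, this spells G augmented major seventh in third inversion.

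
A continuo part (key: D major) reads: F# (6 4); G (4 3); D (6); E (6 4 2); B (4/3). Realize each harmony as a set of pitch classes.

F#, B, D | G, B, C#, E | D, F#, B | E, F#, A, C# | B, D, E, G

F# (6/4): F#, B, D.
G (6/4/3): G, B, C#, E.
D (6/3): D, F#, B.
E (6/4/2): E, F#, A, C#.
B (6/4/3): B, D, E, G.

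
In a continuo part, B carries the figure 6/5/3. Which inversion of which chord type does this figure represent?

Intervals of 6/5/3 above the bass form a seventh chord; the bass is the third, so this is first inversion.

seventh chord, first inversion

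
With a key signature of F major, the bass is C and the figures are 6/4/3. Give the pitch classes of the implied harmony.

A third above C in this key is E.
A fourth above C in this key is F.
A sixth above C in this key is A.
Together with the bass C, this spells F major seventh in second inversion.

C, E, F, A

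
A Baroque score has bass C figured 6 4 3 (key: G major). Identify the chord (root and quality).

The figures 6 4 3 indicate a seventh chord in second inversion.
In second inversion the root lies a fourth above the bass: a fourth above C in G major is F#.
The chord tones are C, E, F#, A, giving F# half-diminished seventh.

F# half-diminished seventh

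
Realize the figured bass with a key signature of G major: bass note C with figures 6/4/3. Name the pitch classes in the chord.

A third above C in this key is E.
A fourth above C in this key is F#.
A sixth above C in this key is A.
Together with the bass C, this spells F# half-diminished seventh in second inversion.

C, E, F#, A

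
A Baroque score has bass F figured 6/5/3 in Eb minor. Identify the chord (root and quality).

Db dominant seventh

The figures 6/5/3 indicate a seventh chord in first inversion.
In first inversion the root lies a sixth above the bass: a sixth above F in Eb minor is Db.
The chord tones are F, Ab, Cb, Db, giving Db dominant seventh.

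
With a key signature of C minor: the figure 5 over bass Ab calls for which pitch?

Eb

Counting 4 letter steps above Ab lands on E; in C minor, that letter is Eb.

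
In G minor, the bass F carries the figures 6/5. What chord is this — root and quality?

The figures 6/5 indicate a seventh chord in first inversion.
In first inversion the root lies a sixth above the bass: a sixth above F in G minor is D.
The chord tones are F, A, C, D, giving D minor seventh.

D minor seventh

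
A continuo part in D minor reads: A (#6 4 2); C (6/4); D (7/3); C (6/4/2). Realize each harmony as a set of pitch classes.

A, Bb, D, F# | C, F, A | D, F, A, C | C, D, F, A

A (#6/4/2): A, Bb, D, F#.
C (6/4): C, F, A.
D (7/5/3): D, F, A, C.
C (6/4/2): C, D, F, A.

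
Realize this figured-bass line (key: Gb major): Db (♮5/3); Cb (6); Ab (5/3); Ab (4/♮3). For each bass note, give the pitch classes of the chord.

Db (♮5/3): Db, F, A.
Cb (6/3): Cb, Eb, Ab.
Ab (5/3): Ab, Cb, Eb.
Ab (6/4/♮3): Ab, C, Db, F.

Db, F, A | Cb, Eb, Ab | Ab, Cb, Eb | Ab, C, Db, F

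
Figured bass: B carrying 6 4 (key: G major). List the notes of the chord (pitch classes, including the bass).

A fourth above B in this key is E.
A sixth above B in this key is G.
Together with the bass B, this spells E minor in second inversion.

B, E, G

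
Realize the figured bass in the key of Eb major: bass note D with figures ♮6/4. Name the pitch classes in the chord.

A fourth above D in this key is G.
A sixth above D in this key is Bb, made natural (B) by the ♮ figure.
Together with the bass D, this spells G major in second inversion.

D, G, B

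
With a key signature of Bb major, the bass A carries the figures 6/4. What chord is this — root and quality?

The figures 6/4 indicate a triad in second inversion.
In second inversion the root lies a fourth above the bass: a fourth above A in Bb major is D.
The chord tones are A, D, F, giving D minor.

D minor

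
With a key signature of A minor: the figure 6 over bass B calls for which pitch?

G

Counting 5 letter steps above B lands on G; in A minor, that letter is G.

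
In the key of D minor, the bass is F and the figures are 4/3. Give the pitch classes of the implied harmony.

F, A, Bb, D

The written figures 4/3 are shorthand for 6/4/3: the 6 is implied.
A third above F in this key is A.
A fourth above F in this key is Bb.
A sixth above F in this key is D.
Together with the bass F, this spells Bb major seventh in second inversion.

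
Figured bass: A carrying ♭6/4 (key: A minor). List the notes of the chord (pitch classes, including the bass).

A, D, Fb

A fourth above A in this key is D.
A sixth above A in this key is F, lowered to Fb by the flat.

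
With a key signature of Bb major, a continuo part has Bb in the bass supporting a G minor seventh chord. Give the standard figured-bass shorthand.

6/5

Bb is the third of G minor seventh, so the chord is in first inversion.
A seventh chord in first inversion is figured 6/5/3, conventionally abbreviated 6/5.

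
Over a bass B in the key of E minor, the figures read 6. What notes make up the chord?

B, D, G

The written figures 6 are shorthand for 6/3: the 3 is implied.
A third above B in this key is D.
A sixth above B in this key is G.
Together with the bass B, this spells G major in first inversion.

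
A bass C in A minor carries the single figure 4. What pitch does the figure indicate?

F

Counting 3 letter steps above C lands on F; in A minor, that letter is F.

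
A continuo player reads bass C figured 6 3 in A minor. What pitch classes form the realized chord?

A third above C in this key is E.
A sixth above C in this key is A.
Together with the bass C, this spells A minor in first inversion.

C, E, A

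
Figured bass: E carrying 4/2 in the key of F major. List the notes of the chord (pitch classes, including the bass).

E, F, A, C

The written figures 4/2 are shorthand for 6/4/2: the 6 is implied.
A second above E in this key is F.
A fourth above E in this key is A.
A sixth above E in this key is C.
Together with the bass E, this spells F major seventh in third inversion.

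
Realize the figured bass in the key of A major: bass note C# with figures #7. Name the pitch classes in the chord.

C#, E, G#, B#

The written figures #7 are shorthand for 7/5/3: the 5/3 are implied.
A third above C# in this key is E.
A fifth above C# in this key is G#.
A seventh above C# in this key is B, raised to B# by the sharp.
Together with the bass C#, this spells C# minor-major seventh in root position.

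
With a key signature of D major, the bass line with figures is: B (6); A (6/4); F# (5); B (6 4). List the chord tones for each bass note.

B (6/3): B, D, G.
A (6/4): A, D, F#.
F# (5/3): F#, A, C#.
B (6/4): B, E, G.

B, D, G | A, D, F# | F#, A, C# | B, E, G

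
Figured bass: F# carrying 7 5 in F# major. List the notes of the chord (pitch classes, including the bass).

F#, A#, C#, E#

The written figures 7 5 are shorthand for 7/5/3: the 3 is implied.
A third above F# in this key is A#.
A fifth above F# in this key is C#.
A seventh above F# in this key is E#.
Together with the bass F#, this spells F# major seventh in root position.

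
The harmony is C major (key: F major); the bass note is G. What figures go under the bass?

G is the fifth of C major, so the chord is in second inversion.
A triad in second inversion is figured 6/4, conventionally abbreviated 6/4.

6/4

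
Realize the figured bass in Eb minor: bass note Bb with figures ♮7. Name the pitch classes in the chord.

The written figures ♮7 are shorthand for 7/5/3: the 5/3 are implied.
A third above Bb in this key is Db.
A fifth above Bb in this key is F.
A seventh above Bb in this key is Ab, made natural (A) by the ♮ figure.
Together with the bass Bb, this spells Bb minor-major seventh in root position.

Bb, Db, F, A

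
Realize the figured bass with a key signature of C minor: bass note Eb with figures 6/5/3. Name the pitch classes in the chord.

A third above Eb in this key is G.
A fifth above Eb in this key is Bb.
A sixth above Eb in this key is C.
Together with the bass Eb, this spells C minor seventh in first inversion.

Eb, G, Bb, C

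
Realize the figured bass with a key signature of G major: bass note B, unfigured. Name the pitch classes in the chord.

B, D, F#

An unfigured bass implies 5/3.
A third above B in this key is D.
A fifth above B in this key is F#.
Together with the bass B, this spells B minor in root position.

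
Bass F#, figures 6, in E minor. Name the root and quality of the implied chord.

The figures 6 indicate a triad in first inversion.
In first inversion the root lies a sixth above the bass: a sixth above F# in E minor is D.
The chord tones are F#, A, D, giving D major.

D major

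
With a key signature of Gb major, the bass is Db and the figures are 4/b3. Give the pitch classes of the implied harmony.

Db, Fb, Gb, Bb

The written figures 4/b3 are shorthand for 6/4/3: the 6 is implied.
A third above Db in this key is F, lowered to Fb by the flat.
A fourth above Db in this key is Gb.
A sixth above Db in this key is Bb.
Together with the bass Db, this spells Gb dominant seventh in second inversion.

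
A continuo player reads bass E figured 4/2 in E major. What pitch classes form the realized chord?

The written figures 4/2 are shorthand for 6/4/2: the 6 is implied.
A second above E in this key is F#.
A fourth above E in this key is A.
A sixth above E in this key is C#.
Together with the bass E, this spells F# minor seventh in third inversion.

E, F#, A, C#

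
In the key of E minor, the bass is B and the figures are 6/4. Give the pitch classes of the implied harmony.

B, E, G

A fourth above B in this key is E.
A sixth above B in this key is G.
Together with the bass B, this spells E minor in second inversion.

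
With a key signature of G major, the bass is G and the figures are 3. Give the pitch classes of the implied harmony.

The written figures 3 are shorthand for 5/3: the 5 is implied.
A third above G in this key is B.
A fifth above G in this key is D.
Together with the bass G, this spells G major in root position.

G, B, D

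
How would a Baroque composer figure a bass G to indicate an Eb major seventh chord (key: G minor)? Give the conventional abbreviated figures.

6/5

G is the third of Eb major seventh, so the chord is in first inversion.
A seventh chord in first inversion is figured 6/5/3, conventionally abbreviated 6/5.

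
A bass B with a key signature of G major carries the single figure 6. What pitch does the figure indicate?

Counting 5 letter steps above B lands on G; in G major, that letter is G.

G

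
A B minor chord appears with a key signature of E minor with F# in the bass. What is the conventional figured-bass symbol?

F# is the fifth of B minor, so the chord is in second inversion.
A triad in second inversion is figured 6/4, conventionally abbreviated 6/4.

6/4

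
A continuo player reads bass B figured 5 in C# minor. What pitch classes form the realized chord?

B, D#, F#

The written figures 5 are shorthand for 5/3: the 3 is implied.
A third above B in this key is D#.
A fifth above B in this key is F#.
Together with the bass B, this spells B major in root position.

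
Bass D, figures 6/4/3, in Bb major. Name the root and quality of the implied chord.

The figures 6/4/3 indicate a seventh chord in second inversion.
In second inversion the root lies a fourth above the bass: a fourth above D in Bb major is G.
The chord tones are D, F, G, Bb, giving G minor seventh.

G minor seventh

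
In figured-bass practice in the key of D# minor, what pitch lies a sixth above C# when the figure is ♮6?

A

Counting 5 letter steps above C# lands on A; in D# minor, that letter is A#.
The ♮6 figure makes it natural, giving A.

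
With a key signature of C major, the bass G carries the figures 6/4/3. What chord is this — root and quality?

C major seventh

The figures 6/4/3 indicate a seventh chord in second inversion.
In second inversion the root lies a fourth above the bass: a fourth above G in C major is C.
The chord tones are G, B, C, E, giving C major seventh.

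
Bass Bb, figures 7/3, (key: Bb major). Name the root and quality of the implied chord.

The figures 7/3 indicate a seventh chord in root position.
In root position the bass is the root, so the root is Bb.
The chord tones are Bb, D, F, A, giving Bb major seventh.

Bb major seventh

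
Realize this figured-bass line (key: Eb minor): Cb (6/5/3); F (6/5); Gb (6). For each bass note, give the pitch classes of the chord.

Cb, Eb, Gb, Ab | F, Ab, Cb, Db | Gb, Bb, Eb

Cb (6/5/3): Cb, Eb, Gb, Ab.
F (6/5/3): F, Ab, Cb, Db.
Gb (6/3): Gb, Bb, Eb.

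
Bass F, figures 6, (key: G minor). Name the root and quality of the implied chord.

D minor

The figures 6 indicate a triad in first inversion.
In first inversion the root lies a sixth above the bass: a sixth above F in G minor is D.
The chord tones are F, A, D, giving D minor.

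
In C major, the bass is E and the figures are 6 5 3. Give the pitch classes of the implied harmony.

A third above E in this key is G.
A fifth above E in this key is B.
A sixth above E in this key is C.
Together with the bass E, this spells C major seventh in first inversion.

E, G, B, C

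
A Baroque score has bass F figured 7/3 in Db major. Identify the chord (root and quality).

F minor seventh

The figures 7/3 indicate a seventh chord in root position.
In root position the bass is the root, so the root is F.
The chord tones are F, Ab, C, Eb, giving F minor seventh.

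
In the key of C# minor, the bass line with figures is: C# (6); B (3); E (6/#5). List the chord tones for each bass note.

C# (6/3): C#, E, A.
B (5/3): B, D#, F#.
E (6/#5/3): E, G#, B#, C#.

C#, E, A | B, D#, F# | E, G#, B#, C#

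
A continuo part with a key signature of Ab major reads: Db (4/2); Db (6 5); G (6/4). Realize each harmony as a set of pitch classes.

Db, Eb, G, Bb | Db, F, Ab, Bb | G, C, Eb

Db (6/4/2): Db, Eb, G, Bb.
Db (6/5/3): Db, F, Ab, Bb.
G (6/4): G, C, Eb.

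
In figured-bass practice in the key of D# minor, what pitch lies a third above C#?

Counting 2 letter steps above C# lands on E; in D# minor, that letter is E#.

E#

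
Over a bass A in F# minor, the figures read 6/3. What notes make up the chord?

A, C#, F#

A third above A in this key is C#.
A sixth above A in this key is F#.
Together with the bass A, this spells F# minor in first inversion.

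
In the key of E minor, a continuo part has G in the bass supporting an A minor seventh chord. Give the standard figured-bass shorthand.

4/2

G is the seventh of A minor seventh, so the chord is in third inversion.
A seventh chord in third inversion is figured 6/4/2, conventionally abbreviated 4/2.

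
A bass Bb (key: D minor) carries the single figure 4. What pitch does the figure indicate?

E

Counting 3 letter steps above Bb lands on E; in D minor, that letter is E.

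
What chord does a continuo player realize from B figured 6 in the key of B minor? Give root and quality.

The figures 6 indicate a triad in first inversion.
In first inversion the root lies a sixth above the bass: a sixth above B in B minor is G.
The chord tones are B, D, G, giving G major.

G major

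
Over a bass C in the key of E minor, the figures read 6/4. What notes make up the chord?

C, F#, A

A fourth above C in this key is F#.
A sixth above C in this key is A.
Together with the bass C, this spells F# diminished in second inversion.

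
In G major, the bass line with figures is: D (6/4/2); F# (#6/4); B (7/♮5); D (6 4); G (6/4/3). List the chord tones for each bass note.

D (6/4/2): D, E, G, B.
F# (#6/4): F#, B, D#.
B (7/♮5/3): B, D, F, A.
D (6/4): D, G, B.
G (6/4/3): G, B, C, E.

D, E, G, B | F#, B, D# | B, D, F, A | D, G, B | G, B, C, E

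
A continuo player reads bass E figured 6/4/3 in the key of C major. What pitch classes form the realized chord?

A third above E in this key is G.
A fourth above E in this key is A.
A sixth above E in this key is C.
Together with the bass E, this spells A minor seventh in second inversion.

E, G, A, C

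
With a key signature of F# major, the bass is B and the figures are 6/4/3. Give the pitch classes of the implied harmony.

A third above B in this key is D#.
A fourth above B in this key is E#.
A sixth above B in this key is G#.
Together with the bass B, this spells E# half-diminished seventh in second inversion.

B, D#, E#, G#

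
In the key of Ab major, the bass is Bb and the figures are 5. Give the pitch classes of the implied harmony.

Bb, Db, F

The written figures 5 are shorthand for 5/3: the 3 is implied.
A third above Bb in this key is Db.
A fifth above Bb in this key is F.
Together with the bass Bb, this spells Bb minor in root position.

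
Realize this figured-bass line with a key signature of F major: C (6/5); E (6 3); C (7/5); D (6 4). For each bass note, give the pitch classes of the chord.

C, E, G, A | E, G, C | C, E, G, Bb | D, G, Bb

C (6/5/3): C, E, G, A.
E (6/3): E, G, C.
C (7/5/3): C, E, G, Bb.
D (6/4): D, G, Bb.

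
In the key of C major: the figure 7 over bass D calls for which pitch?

C

Counting 6 letter steps above D lands on C; in C major, that letter is C.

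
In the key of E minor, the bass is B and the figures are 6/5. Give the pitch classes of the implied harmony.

B, D, F#, G

The written figures 6/5 are shorthand for 6/5/3: the 3 is implied.
A third above B in this key is D.
A fifth above B in this key is F#.
A sixth above B in this key is G.
Together with the bass B, this spells G major seventh in first inversion.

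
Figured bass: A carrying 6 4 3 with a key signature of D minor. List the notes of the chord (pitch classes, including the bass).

A, C, D, F

A third above A in this key is C.
A fourth above A in this key is D.
A sixth above A in this key is F.
Together with the bass A, this spells D minor seventh in second inversion.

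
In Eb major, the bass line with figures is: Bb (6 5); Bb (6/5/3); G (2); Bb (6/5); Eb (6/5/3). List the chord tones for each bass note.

Bb (6/5/3): Bb, D, F, G.
Bb (6/5/3): Bb, D, F, G.
G (6/4/2): G, Ab, C, Eb.
Bb (6/5/3): Bb, D, F, G.
Eb (6/5/3): Eb, G, Bb, C.

Bb, D, F, G | Bb, D, F, G | G, Ab, C, Eb | Bb, D, F, G | Eb, G, Bb, C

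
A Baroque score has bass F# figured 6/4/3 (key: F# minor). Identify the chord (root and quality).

The figures 6/4/3 indicate a seventh chord in second inversion.
In second inversion the root lies a fourth above the bass: a fourth above F# in F# minor is B.
The chord tones are F#, A, B, D, giving B minor seventh.

B minor seventh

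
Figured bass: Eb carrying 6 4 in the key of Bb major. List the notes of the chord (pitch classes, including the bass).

Eb, A, C

A fourth above Eb in this key is A.
A sixth above Eb in this key is C.
Together with the bass Eb, this spells A diminished in second inversion.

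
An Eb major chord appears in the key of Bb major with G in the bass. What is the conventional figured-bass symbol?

6

G is the third of Eb major, so the chord is in first inversion.
A triad in first inversion is figured 6/3, conventionally abbreviated 6.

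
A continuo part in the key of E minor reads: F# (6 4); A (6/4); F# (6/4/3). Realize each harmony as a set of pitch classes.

F# (6/4): F#, B, D.
A (6/4): A, D, F#.
F# (6/4/3): F#, A, B, D.

F#, B, D | A, D, F# | F#, A, B, D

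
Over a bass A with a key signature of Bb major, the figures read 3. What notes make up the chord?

The written figures 3 are shorthand for 5/3: the 5 is implied.
A third above A in this key is C.
A fifth above A in this key is Eb.
Together with the bass A, this spells A diminished in root position.

A, C, Eb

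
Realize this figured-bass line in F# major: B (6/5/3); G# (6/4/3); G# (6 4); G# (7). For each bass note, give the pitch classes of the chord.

B (6/5/3): B, D#, F#, G#.
G# (6/4/3): G#, B, C#, E#.
G# (6/4): G#, C#, E#.
G# (7/5/3): G#, B, D#, F#.

B, D#, F#, G# | G#, B, C#, E# | G#, C#, E# | G#, B, D#, F#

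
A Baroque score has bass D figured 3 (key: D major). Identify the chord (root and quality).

D major

The figures 3 indicate a triad in root position.
In root position the bass is the root, so the root is D.
The chord tones are D, F#, A, giving D major.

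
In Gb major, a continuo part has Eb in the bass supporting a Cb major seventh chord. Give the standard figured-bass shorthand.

6/5

Eb is the third of Cb major seventh, so the chord is in first inversion.
A seventh chord in first inversion is figured 6/5/3, conventionally abbreviated 6/5.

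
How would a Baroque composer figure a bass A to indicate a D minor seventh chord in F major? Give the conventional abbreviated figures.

4/3

A is the fifth of D minor seventh, so the chord is in second inversion.
A seventh chord in second inversion is figured 6/4/3, conventionally abbreviated 4/3.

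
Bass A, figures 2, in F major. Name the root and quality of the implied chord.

Bb major seventh

The figures 2 indicate a seventh chord in third inversion.
In third inversion the root lies a second above the bass: a second above A in F major is Bb.
The chord tones are A, Bb, D, F, giving Bb major seventh.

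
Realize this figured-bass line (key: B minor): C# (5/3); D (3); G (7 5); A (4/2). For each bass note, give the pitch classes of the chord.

C# (5/3): C#, E, G.
D (5/3): D, F#, A.
G (7/5/3): G, B, D, F#.
A (6/4/2): A, B, D, F#.

C#, E, G | D, F#, A | G, B, D, F# | A, B, D, F#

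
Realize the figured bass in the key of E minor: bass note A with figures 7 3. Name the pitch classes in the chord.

A, C, E, G

The written figures 7 3 are shorthand for 7/5/3: the 5 is implied.
A third above A in this key is C.
A fifth above A in this key is E.
A seventh above A in this key is G.
Together with the bass A, this spells A minor seventh in root position.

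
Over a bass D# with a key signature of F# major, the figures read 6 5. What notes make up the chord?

The written figures 6 5 are shorthand for 6/5/3: the 3 is implied.
A third above D# in this key is F#.
A fifth above D# in this key is A#.
A sixth above D# in this key is B.
Together with the bass D#, this spells B major seventh in first inversion.

D#, F#, A#, B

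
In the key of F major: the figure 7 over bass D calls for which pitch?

C

Counting 6 letter steps above D lands on C; in F major, that letter is C.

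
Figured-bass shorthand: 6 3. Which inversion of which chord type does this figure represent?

Intervals of 6/3 above the bass form a triad; the bass is the third, so this is first inversion.

triad, first inversion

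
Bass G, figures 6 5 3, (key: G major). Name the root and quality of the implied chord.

E minor seventh

The figures 6 5 3 indicate a seventh chord in first inversion.
In first inversion the root lies a sixth above the bass: a sixth above G in G major is E.
The chord tones are G, B, D, E, giving E minor seventh.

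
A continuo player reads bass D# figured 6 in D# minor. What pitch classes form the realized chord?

D#, F#, B

The written figures 6 are shorthand for 6/3: the 3 is implied.
A third above D# in this key is F#.
A sixth above D# in this key is B.
Together with the bass D#, this spells B major in first inversion.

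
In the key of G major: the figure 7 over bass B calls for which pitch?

Counting 6 letter steps above B lands on A; in G major, that letter is A.

A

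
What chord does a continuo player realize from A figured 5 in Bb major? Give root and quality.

A diminished

The figures 5 indicate a triad in root position.
In root position the bass is the root, so the root is A.
The chord tones are A, C, Eb, giving A diminished.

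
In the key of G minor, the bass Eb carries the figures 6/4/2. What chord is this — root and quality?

The figures 6/4/2 indicate a seventh chord in third inversion.
In third inversion the root lies a second above the bass: a second above Eb in G minor is F.
The chord tones are Eb, F, A, C, giving F dominant seventh.

F dominant seventh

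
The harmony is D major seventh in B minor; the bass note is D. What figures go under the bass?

D is the root of D major seventh, so the chord is in root position.
A seventh chord in root position is figured 7/5/3, conventionally abbreviated 7.

7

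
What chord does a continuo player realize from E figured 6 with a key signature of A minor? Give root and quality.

C major

The figures 6 indicate a triad in first inversion.
In first inversion the root lies a sixth above the bass: a sixth above E in A minor is C.
The chord tones are E, G, C, giving C major.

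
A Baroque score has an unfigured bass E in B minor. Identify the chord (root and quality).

An unfigured bass indicates a triad in root position.
In root position the bass is the root, so the root is E.
The chord tones are E, G, B, giving E minor.

E minor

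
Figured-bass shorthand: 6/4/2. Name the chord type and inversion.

Intervals of 6/4/2 above the bass form a seventh chord; the bass is the seventh, so this is third inversion.

seventh chord, third inversion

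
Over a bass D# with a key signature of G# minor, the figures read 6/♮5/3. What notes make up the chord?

D#, F#, A, B

A third above D# in this key is F#.
A fifth above D# in this key is A#, made natural (A) by the ♮ figure.
A sixth above D# in this key is B.
Together with the bass D#, this spells B dominant seventh in first inversion.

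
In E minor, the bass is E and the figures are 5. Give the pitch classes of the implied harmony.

The written figures 5 are shorthand for 5/3: the 3 is implied.
A third above E in this key is G.
A fifth above E in this key is B.
Together with the bass E, this spells E minor in root position.

E, G, B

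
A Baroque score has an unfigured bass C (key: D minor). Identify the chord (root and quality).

An unfigured bass indicates a triad in root position.
In root position the bass is the root, so the root is C.
The chord tones are C, E, G, giving C major.

C major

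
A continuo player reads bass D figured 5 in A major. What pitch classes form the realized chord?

D, F#, A

The written figures 5 are shorthand for 5/3: the 3 is implied.
A third above D in this key is F#.
A fifth above D in this key is A.
Together with the bass D, this spells D major in root position.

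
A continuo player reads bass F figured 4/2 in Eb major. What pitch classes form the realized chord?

F, G, Bb, D

The written figures 4/2 are shorthand for 6/4/2: the 6 is implied.
A second above F in this key is G.
A fourth above F in this key is Bb.
A sixth above F in this key is D.
Together with the bass F, this spells G minor seventh in third inversion.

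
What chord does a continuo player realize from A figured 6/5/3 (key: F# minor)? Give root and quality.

F# minor seventh

The figures 6/5/3 indicate a seventh chord in first inversion.
In first inversion the root lies a sixth above the bass: a sixth above A in F# minor is F#.
The chord tones are A, C#, E, F#, giving F# minor seventh.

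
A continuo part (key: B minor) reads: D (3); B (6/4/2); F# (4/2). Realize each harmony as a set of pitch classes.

D, F#, A | B, C#, E, G | F#, G, B, D

D (5/3): D, F#, A.
B (6/4/2): B, C#, E, G.
F# (6/4/2): F#, G, B, D.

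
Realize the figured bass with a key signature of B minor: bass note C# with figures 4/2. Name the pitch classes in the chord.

C#, D, F#, A

The written figures 4/2 are shorthand for 6/4/2: the 6 is implied.
A second above C# in this key is D.
A fourth above C# in this key is F#.
A sixth above C# in this key is A.
Together with the bass C#, this spells D major seventh in third inversion.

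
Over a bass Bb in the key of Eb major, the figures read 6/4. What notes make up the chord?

A fourth above Bb in this key is Eb.
A sixth above Bb in this key is G.
Together with the bass Bb, this spells Eb major in second inversion.

Bb, Eb, G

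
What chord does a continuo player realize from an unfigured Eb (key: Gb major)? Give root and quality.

Eb minor

An unfigured bass indicates a triad in root position.
In root position the bass is the root, so the root is Eb.
The chord tones are Eb, Gb, Bb, giving Eb minor.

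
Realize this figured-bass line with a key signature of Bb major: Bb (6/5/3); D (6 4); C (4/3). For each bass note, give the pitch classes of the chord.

Bb, D, F, G | D, G, Bb | C, Eb, F, A

Bb (6/5/3): Bb, D, F, G.
D (6/4): D, G, Bb.
C (6/4/3): C, Eb, F, A.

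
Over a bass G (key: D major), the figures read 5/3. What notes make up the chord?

A third above G in this key is B.
A fifth above G in this key is D.
Together with the bass G, this spells G major in root position.

G, B, D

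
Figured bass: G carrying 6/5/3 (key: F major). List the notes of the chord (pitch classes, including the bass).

A third above G in this key is Bb.
A fifth above G in this key is D.
A sixth above G in this key is E.
Together with the bass G, this spells E half-diminished seventh in first inversion.

G, Bb, D, E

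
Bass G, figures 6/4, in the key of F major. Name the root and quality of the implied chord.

The figures 6/4 indicate a triad in second inversion.
In second inversion the root lies a fourth above the bass: a fourth above G in F major is C.
The chord tones are G, C, E, giving C major.

C major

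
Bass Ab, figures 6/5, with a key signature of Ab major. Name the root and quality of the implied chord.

F minor seventh

The figures 6/5 indicate a seventh chord in first inversion.
In first inversion the root lies a sixth above the bass: a sixth above Ab in Ab major is F.
The chord tones are Ab, C, Eb, F, giving F minor seventh.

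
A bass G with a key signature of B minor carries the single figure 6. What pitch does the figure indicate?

Counting 5 letter steps above G lands on E; in B minor, that letter is E.

E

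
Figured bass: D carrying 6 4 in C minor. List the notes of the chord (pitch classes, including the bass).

A fourth above D in this key is G.
A sixth above D in this key is Bb.
Together with the bass D, this spells G minor in second inversion.

D, G, Bb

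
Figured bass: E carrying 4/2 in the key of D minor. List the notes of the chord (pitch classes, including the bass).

The written figures 4/2 are shorthand for 6/4/2: the 6 is implied.
A second above E in this key is F.
A fourth above E in this key is A.
A sixth above E in this key is C.
Together with the bass E, this spells F major seventh in third inversion.

E, F, A, C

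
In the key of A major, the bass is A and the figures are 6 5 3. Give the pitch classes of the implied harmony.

A, C#, E, F#

A third above A in this key is C#.
A fifth above A in this key is E.
A sixth above A in this key is F#.
Together with the bass A, this spells F# minor seventh in first inversion.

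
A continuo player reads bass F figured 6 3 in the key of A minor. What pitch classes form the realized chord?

F, A, D

A third above F in this key is A.
A sixth above F in this key is D.
Together with the bass F, this spells D minor in first inversion.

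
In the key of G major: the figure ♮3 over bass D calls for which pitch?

F

Counting 2 letter steps above D lands on F; in G major, that letter is F#.
The ♮3 figure makes it natural, giving F.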